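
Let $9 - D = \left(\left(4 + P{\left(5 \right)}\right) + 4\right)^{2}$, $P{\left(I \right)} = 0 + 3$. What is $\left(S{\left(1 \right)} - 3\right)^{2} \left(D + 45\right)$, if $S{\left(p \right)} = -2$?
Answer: $-1675$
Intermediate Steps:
$P{\left(I \right)} = 3$
$D = -112$ ($D = 9 - \left(\left(4 + 3\right) + 4\right)^{2} = 9 - \left(7 + 4\right)^{2} = 9 - 11^{2} = 9 - 121 = -112$)
$\left(S{\left(1 \right)} - 3\right)^{2} \left(D + 45\right) = \left(-2 - 3\right)^{2} \left(-112 + 45\right) = \left(-5\right)^{2} \left(-67\right) = 25 \left(-67\right) = -1675$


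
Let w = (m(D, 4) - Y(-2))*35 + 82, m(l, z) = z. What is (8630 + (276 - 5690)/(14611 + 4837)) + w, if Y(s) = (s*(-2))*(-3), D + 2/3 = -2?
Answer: 90158221/9724 ≈ 9271.7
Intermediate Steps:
D = -8/3 (D = -⅔ - 2 = -8/3 ≈ -2.6667)
Y(s) = 6*s (Y(s) = -2*s*(-3) = 6*s)
w = 642 (w = (4 - 6*(-2))*35 + 82 = (4 - 1*(-12))*35 + 82 = (4 + 12)*35 + 82 = 16*35 + 82 = 560 + 82 = 642)
(8630 + (276 - 5690)/(14611 + 4837)) + w = (8630 + (276 - 5690)/(14611 + 4837)) + 642 = (8630 - 5414/19448) + 642 = (8630 - 5414*1/19448) + 642 = (8630 - 2707/9724) + 642 = 83915413/9724 + 642 = 90158221/9724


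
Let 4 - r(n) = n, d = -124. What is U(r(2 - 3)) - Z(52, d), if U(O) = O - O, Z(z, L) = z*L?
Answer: 6448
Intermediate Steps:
r(n) = 4 - n
Z(z, L) = L*z
U(O) = 0
U(r(2 - 3)) - Z(52, d) = 0 - (-124)*52 = 0 - 1*(-6448) = 0 + 6448 = 6448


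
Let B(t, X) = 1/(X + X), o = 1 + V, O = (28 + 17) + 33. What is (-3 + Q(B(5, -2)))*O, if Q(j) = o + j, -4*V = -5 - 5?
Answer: 39/2 ≈ 19.500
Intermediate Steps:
V = 5/2 (V = -(-5 - 5)/4 = -1/4*(-10) = 5/2 ≈ 2.5000)
O = 78 (O = 45 + 33 = 78)
o = 7/2 (o = 1 + 5/2 = 7/2 ≈ 3.5000)
B(t, X) = 1/(2*X)
Q(j) = 7/2 + j
(-3 + Q(B(5, -2)))*O = (-3 + (7/2 + (1/2)/(-2)))*78 = (-3 + (7/2 + (1/2)*(-1/2)))*78 = (-3 + (7/2 - 1/4))*78 = (-3 + 13/4)*78 = (1/4)*78 = 39/2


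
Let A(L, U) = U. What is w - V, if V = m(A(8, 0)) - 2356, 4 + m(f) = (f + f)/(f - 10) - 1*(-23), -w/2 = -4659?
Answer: 11655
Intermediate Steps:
w = 9318 (w = -2*(-4659) = 9318)
m(f) = 19 + 2*f/(-10 + f) (m(f) = -4 + ((f + f)/(f - 10) - 1*(-23)) = -4 + ((2*f)/(-10 + f) + 23) = -4 + (2*f/(-10 + f) + 23) = -4 + (23 + 2*f/(-10 + f)) = 19 + 2*f/(-10 + f))
V = -2337 (V = (-190 + 21*0)/(-10 + 0) - 2356 = (-190 + 0)/(-10) - 2356 = -⅒*(-190) - 2356 = 19 - 2356 = -2337)
w - V = 9318 - 1*(-2337) = 9318 + 2337 = 11655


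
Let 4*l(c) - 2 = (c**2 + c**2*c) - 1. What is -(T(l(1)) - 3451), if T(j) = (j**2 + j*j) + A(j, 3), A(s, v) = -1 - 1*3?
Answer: 27631/8 ≈ 3453.9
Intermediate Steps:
l(c) = 1/4 + c**2/4 + c**3/4 (l(c) = 1/2 + ((c**2 + c**2*c) - 1)/4 = 1/2 + ((c**2 + c**3) - 1)/4 = 1/2 + (-1 + c**2 + c**3)/4 = 1/2 + (-1/4 + c**2/4 + c**3/4) = 1/4 + c**2/4 + c**3/4)
A(s, v) = -4 (A(s, v) = -1 - 3 = -4)
T(j) = -4 + 2*j**2 (T(j) = (j**2 + j*j) - 4 = (j**2 + j**2) - 4 = 2*j**2 - 4 = -4 + 2*j**2)
-(T(l(1)) - 3451) = -((-4 + 2*(1/4 + (1/4)*1**2 + (1/4)*1**3)**2) - 3451) = -((-4 + 2*(1/4 + (1/4)*1 + (1/4)*1)**2) - 3451) = -((-4 + 2*(1/4 + 1/4 + 1/4)**2) - 3451) = -((-4 + 2*(3/4)**2) - 3451) = -((-4 + 2*(9/16)) - 3451) = -((-4 + 9/8) - 3451) = -(-23/8 - 3451) = -1*(-27631/8) = 27631/8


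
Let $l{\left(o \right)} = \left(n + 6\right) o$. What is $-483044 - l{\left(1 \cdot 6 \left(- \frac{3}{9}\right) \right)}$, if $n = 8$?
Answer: $-483016$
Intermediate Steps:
$l{\left(o \right)} = 14 o$ ($l{\left(o \right)} = \left(8 + 6\right) o = 14 o$)
$-483044 - l{\left(1 \cdot 6 \left(- \frac{3}{9}\right) \right)} = -483044 - 14 \cdot 1 \cdot 6 \left(- \frac{3}{9}\right) = -483044 - 14 \cdot 6 \left(\left(-3\right) \frac{1}{9}\right) = -483044 - 14 \cdot 6 \left(- \frac{1}{3}\right) = -483044 - 14 \left(-2\right) = -483044 - -28 = -483044 + 28 = -483016$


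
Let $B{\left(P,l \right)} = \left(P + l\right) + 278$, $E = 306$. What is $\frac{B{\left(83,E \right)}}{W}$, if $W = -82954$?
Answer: $- \frac{667}{82954} \approx -0.0080406$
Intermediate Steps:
$B{\left(P,l \right)} = 278 + P + l$
$\frac{B{\left(83,E \right)}}{W} = \frac{278 + 83 + 306}{-82954} = 667 \left(- \frac{1}{82954}\right) = - \frac{667}{82954}$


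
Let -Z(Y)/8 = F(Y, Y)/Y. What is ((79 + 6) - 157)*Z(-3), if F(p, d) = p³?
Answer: 5184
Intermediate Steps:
Z(Y) = -8*Y² (Z(Y) = -8*Y³/Y = -8*Y²)
((79 + 6) - 157)*Z(-3) = ((79 + 6) - 157)*(-8*(-3)²) = (85 - 157)*(-8*9) = -72*(-72) = 5184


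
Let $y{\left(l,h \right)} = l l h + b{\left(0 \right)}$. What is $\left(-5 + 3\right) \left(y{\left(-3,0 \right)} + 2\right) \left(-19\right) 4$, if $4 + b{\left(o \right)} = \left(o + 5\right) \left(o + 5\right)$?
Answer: $3496$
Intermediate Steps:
$b{\left(o \right)} = -4 + \left(5 + o\right)^{2}$ ($b{\left(o \right)} = -4 + \left(o + 5\right) \left(o + 5\right) = -4 + \left(5 + o\right) \left(5 + o\right) = -4 + \left(5 + o\right)^{2}$)
$y{\left(l,h \right)} = 21 + h l^{2}$ ($y{\left(l,h \right)} = l l h - \left(4 - \left(5 + 0\right)^{2}\right) = l^{2} h - \left(4 - 5^{2}\right) = h l^{2} + \left(-4 + 25\right) = h l^{2} + 21 = 21 + h l^{2}$)
$\left(-5 + 3\right) \left(y{\left(-3,0 \right)} + 2\right) \left(-19\right) 4 = \left(-5 + 3\right) \left(\left(21 + 0 \left(-3\right)^{2}\right) + 2\right) \left(-19\right) 4 = - 2 \left(\left(21 + 0 \cdot 9\right) + 2\right) \left(-19\right) 4 = - 2 \left(\left(21 + 0\right) + 2\right) \left(-19\right) 4 = - 2 \left(21 + 2\right) \left(-19\right) 4 = \left(-2\right) 23 \left(-19\right) 4 = \left(-46\right) \left(-19\right) 4 = 874 \cdot 4 = 3496$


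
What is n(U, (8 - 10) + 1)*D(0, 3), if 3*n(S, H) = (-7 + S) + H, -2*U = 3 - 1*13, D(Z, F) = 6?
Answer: -6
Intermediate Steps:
U = 5 (U = -(3 - 1*13)/2 = -(3 - 13)/2 = -1/2*(-10) = 5)
n(S, H) = -7/3 + H/3 + S/3 (n(S, H) = ((-7 + S) + H)/3 = (-7 + H + S)/3 = -7/3 + H/3 + S/3)
n(U, (8 - 10) + 1)*D(0, 3) = (-7/3 + ((8 - 10) + 1)/3 + (1/3)*5)*6 = (-7/3 + (-2 + 1)/3 + 5/3)*6 = (-7/3 + (1/3)*(-1) + 5/3)*6 = (-7/3 - 1/3 + 5/3)*6 = -1*6 = -6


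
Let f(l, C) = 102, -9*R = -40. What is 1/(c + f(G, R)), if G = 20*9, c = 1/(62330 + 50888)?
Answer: 113218/11548237 ≈ 0.0098039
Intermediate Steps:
R = 40/9 (R = -1/9*(-40) = 40/9 ≈ 4.4444)
c = 1/113218 ≈ 8.8325e-6
G = 180
1/(c + f(G, R)) = 1/(1/113218 + 102) = 1/(11548237/113218) = 113218/11548237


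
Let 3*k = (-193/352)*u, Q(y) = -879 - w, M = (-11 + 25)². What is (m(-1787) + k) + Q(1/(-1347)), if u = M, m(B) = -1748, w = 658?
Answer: -876697/264 ≈ -3320.8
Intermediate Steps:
M = 196 (M = 14² = 196)
u = 196
Q(y) = -1537 (Q(y) = -879 - 1*658 = -879 - 658 = -1537)
k = -9457/264 (k = (-193/352*196)/3 = (⅓)*(-9457/88) = -9457/264 ≈ -35.822)
(m(-1787) + k) + Q(1/(-1347)) = (-1748 - 9457/264) - 1537 = -470929/264 - 1537 = -876697/264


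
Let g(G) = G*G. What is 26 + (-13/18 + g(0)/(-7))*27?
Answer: 13/2 ≈ 6.5000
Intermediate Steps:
g(G) = G²
26 + (-13/18 + g(0)/(-7))*27 = 26 + (-13/18 + 0²/(-7))*27 = 26 + (-13*1/18 + 0*(-⅐))*27 = 26 + (-13/18 + 0)*27 = 26 - 13/18*27 = 26 - 39/2 = 13/2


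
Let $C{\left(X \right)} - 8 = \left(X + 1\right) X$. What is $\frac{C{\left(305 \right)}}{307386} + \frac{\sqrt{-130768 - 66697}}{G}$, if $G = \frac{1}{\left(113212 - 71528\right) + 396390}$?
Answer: $\frac{46669}{153693} + 438074 i \sqrt{197465} \approx 0.30365 + 1.9467 \cdot 10^{8} i$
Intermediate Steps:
$C{\left(X \right)} = 8 + X \left(1 + X\right)$ ($C{\left(X \right)} = 8 + \left(X + 1\right) X = 8 + \left(1 + X\right) X = 8 + X \left(1 + X\right)$)
$G = \frac{1}{438074}$ ($G = \frac{1}{\left(113212 - 71528\right) + 396390} = \frac{1}{41684 + 396390} = \frac{1}{438074} \approx 2.2827 \cdot 10^{-6}$)
$\frac{C{\left(305 \right)}}{307386} + \frac{\sqrt{-130768 - 66697}}{G} = \frac{8 + 305 + 305^{2}}{307386} + \sqrt{-130768 - 66697} \frac{1}{\frac{1}{438074}} = \left(8 + 305 + 93025\right) \frac{1}{307386} + \sqrt{-197465} \cdot 438074 = 93338 \cdot \frac{1}{307386} + i \sqrt{197465} \cdot 438074 = \frac{46669}{153693} + 438074 i \sqrt{197465}$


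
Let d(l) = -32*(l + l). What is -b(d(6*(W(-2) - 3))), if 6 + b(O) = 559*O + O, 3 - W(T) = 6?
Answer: -1290234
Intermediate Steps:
W(T) = -3 (W(T) = 3 - 1*6 = 3 - 6 = -3)
d(l) = -64*l
b(O) = -6 + 560*O (b(O) = -6 + (559*O + O) = -6 + 560*O)
-b(d(6*(W(-2) - 3))) = -(-6 + 560*(-384*(-3 - 3))) = -(-6 + 560*(-384*(-6))) = -(-6 + 560*(-64*(-36))) = -(-6 + 560*2304) = -(-6 + 1290240) = -1*1290234 = -1290234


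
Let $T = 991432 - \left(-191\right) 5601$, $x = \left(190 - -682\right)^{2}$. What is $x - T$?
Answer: $-1300839$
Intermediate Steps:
$x = 760384$ ($x = \left(190 + 682\right)^{2} = 872^{2} = 760384$)
$T = 2061223$ ($T = 991432 - -1069791 = 991432 + 1069791 = 2061223$)
$x - T = 760384 - 2061223 = -1300839$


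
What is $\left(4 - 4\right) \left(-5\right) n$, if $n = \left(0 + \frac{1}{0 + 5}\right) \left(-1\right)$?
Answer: $0$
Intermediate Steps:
$n = - \frac{1}{5}$ ($n = \left(0 + \frac{1}{5}\right) \left(-1\right) = \frac{1}{5} \left(-1\right) = - \frac{1}{5} \approx -0.2$)
$\left(4 - 4\right) \left(-5\right) n = \left(4 - 4\right) \left(-5\right) \left(- \frac{1}{5}\right) = 0 \left(-5\right) \left(- \frac{1}{5}\right) = 0 \left(- \frac{1}{5}\right) = 0$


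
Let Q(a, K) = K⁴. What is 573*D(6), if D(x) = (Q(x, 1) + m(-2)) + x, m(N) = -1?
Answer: 3438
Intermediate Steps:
D(x) = x (D(x) = (1⁴ - 1) + x = (1 - 1) + x = 0 + x = x)
573*D(6) = 573*6 = 3438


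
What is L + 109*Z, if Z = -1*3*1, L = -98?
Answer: -425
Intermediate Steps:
Z = -3 (Z = -3*1 = -3)
L + 109*Z = -98 + 109*(-3) = -98 - 327 = -425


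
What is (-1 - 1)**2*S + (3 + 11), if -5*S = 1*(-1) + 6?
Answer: 10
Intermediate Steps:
S = -1 (S = -(1*(-1) + 6)/5 = -(-1 + 6)/5 = -1/5*5 = -1)
(-1 - 1)**2*S + (3 + 11) = (-1 - 1)**2*(-1) + (3 + 11) = (-2)**2*(-1) + 14 = 4*(-1) + 14 = -4 + 14 = 10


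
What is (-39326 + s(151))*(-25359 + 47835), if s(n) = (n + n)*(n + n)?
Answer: 1166009928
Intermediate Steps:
s(n) = 4*n² (s(n) = (2*n)*(2*n) = 4*n²)
(-39326 + s(151))*(-25359 + 47835) = (-39326 + 4*151²)*(-25359 + 47835) = (-39326 + 4*22801)*22476 = (-39326 + 91204)*22476 = 51878*22476 = 1166009928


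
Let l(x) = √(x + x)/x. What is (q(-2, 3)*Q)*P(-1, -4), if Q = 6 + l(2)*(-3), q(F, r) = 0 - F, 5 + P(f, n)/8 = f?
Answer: -288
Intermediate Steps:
P(f, n) = -40 + 8*f
l(x) = √2/√x (l(x) = √(2*x)/x = (√2*√x)/x = √2/√x)
q(F, r) = -F
Q = 3 (Q = 6 + (√2/√2)*(-3) = 6 + (√2*(√2/2))*(-3) = 6 + 1*(-3) = 6 - 3 = 3)
(q(-2, 3)*Q)*P(-1, -4) = (-1*(-2)*3)*(-40 + 8*(-1)) = (2*3)*(-40 - 8) = 6*(-48) = -288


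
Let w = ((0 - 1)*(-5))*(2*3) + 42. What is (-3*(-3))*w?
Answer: 648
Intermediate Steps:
w = 72 (w = -1*(-5)*6 + 42 = 5*6 + 42 = 30 + 42 = 72)
(-3*(-3))*w = -3*(-3)*72 = 9*72 = 648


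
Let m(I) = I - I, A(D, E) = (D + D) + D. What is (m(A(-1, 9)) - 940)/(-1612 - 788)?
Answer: 47/120 ≈ 0.39167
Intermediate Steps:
A(D, E) = 3*D (A(D, E) = 2*D + D = 3*D)
m(I) = 0
(m(A(-1, 9)) - 940)/(-1612 - 788) = (0 - 940)/(-1612 - 788) = -940/(-2400) = -940*(-1/2400) = 47/120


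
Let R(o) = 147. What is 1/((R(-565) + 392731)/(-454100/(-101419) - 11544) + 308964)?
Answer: 585163418/180774507632011 ≈ 3.2370e-6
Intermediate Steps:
1/((R(-565) + 392731)/(-454100/(-101419) - 11544) + 308964) = 1/((147 + 392731)/(-454100/(-101419) - 11544) + 308964) = 1/(392878/(-454100*(-1/101419) - 11544) + 308964) = 1/(392878/(454100/101419 - 11544) + 308964) = 1/(392878/(-1170326836/101419) + 308964) = 1/(392878*(-101419/1170326836) + 308964) = 1/(-19922646941/585163418 + 308964) = 1/(180774507632011/585163418) = 585163418/180774507632011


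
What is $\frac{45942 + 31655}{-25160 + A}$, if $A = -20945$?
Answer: $- \frac{77597}{46105} \approx -1.6831$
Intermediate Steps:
$\frac{45942 + 31655}{-25160 + A} = \frac{45942 + 31655}{-25160 - 20945} = \frac{77597}{-46105} = 77597 \left(- \frac{1}{46105}\right) = - \frac{77597}{46105}$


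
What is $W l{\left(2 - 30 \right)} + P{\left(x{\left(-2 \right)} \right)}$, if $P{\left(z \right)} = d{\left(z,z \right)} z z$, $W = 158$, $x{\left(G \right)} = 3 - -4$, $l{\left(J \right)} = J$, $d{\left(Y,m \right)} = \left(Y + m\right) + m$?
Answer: $-3395$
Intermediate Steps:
$d{\left(Y,m \right)} = Y + 2 m$
$x{\left(G \right)} = 7$ ($x{\left(G \right)} = 3 + 4 = 7$)
$P{\left(z \right)} = 3 z^{3}$ ($P{\left(z \right)} = \left(z + 2 z\right) z z = 3 z z z = 3 z^{2} z = 3 z^{3}$)
$W l{\left(2 - 30 \right)} + P{\left(x{\left(-2 \right)} \right)} = 158 \left(2 - 30\right) + 3 \cdot 7^{3} = 158 \left(2 - 30\right) + 3 \cdot 343 = 158 \left(-28\right) + 1029 = -4424 + 1029 = -3395$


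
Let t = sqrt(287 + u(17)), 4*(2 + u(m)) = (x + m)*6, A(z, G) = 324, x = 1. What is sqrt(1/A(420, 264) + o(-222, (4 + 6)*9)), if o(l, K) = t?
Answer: sqrt(1 + 648*sqrt(78))/18 ≈ 4.2032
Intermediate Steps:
u(m) = -1/2 + 3*m/2 (u(m) = -2 + ((1 + m)*6)/4 = -2 + (6 + 6*m)/4 = -2 + (3/2 + 3*m/2) = -1/2 + 3*m/2)
t = 2*sqrt(78) (t = sqrt(287 + (-1/2 + (3/2)*17)) = sqrt(287 + (-1/2 + 51/2)) = sqrt(287 + 25) = sqrt(312) = 2*sqrt(78) ≈ 17.664)
o(l, K) = 2*sqrt(78)
sqrt(1/A(420, 264) + o(-222, (4 + 6)*9)) = sqrt(1/324 + 2*sqrt(78))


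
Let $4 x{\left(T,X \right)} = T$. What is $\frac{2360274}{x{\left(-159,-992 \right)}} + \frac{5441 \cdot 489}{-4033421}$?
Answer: $- \frac{12693445970869}{213771313} \approx -59379.0$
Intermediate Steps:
$x{\left(T,X \right)} = \frac{T}{4}$
$\frac{2360274}{x{\left(-159,-992 \right)}} + \frac{5441 \cdot 489}{-4033421} = \frac{2360274}{\frac{1}{4} \left(-159\right)} + \frac{5441 \cdot 489}{-4033421} = \frac{2360274}{- \frac{159}{4}} + 2660649 \left(- \frac{1}{4033421}\right) = 2360274 \left(- \frac{4}{159}\right) - \frac{2660649}{4033421} = - \frac{3147032}{53} - \frac{2660649}{4033421} = - \frac{12693445970869}{213771313}$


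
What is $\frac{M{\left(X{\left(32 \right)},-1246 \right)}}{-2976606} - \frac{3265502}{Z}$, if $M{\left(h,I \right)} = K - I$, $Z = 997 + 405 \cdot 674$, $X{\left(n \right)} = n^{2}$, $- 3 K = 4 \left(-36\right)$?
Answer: $- \frac{4860233679755}{407745908001} \approx -11.92$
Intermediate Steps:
$K = 48$ ($K = - \frac{4 \left(-36\right)}{3} = \left(- \frac{1}{3}\right) \left(-144\right) = 48$)
$Z = 273967$ ($Z = 997 + 272970 = 273967$)
$M{\left(h,I \right)} = 48 - I$
$\frac{M{\left(X{\left(32 \right)},-1246 \right)}}{-2976606} - \frac{3265502}{Z} = \frac{48 - -1246}{-2976606} - \frac{3265502}{273967} = \left(48 + 1246\right) \left(- \frac{1}{2976606}\right) - \frac{3265502}{273967} = 1294 \left(- \frac{1}{2976606}\right) - \frac{3265502}{273967} = - \frac{647}{1488303} - \frac{3265502}{273967} = - \frac{4860233679755}{407745908001}$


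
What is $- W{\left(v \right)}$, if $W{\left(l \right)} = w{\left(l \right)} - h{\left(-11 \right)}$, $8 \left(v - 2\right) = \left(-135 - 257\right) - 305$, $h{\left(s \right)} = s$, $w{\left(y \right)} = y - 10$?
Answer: $\frac{673}{8} \approx 84.125$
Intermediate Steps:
$w{\left(y \right)} = -10 + y$ ($w{\left(y \right)} = y - 10 = -10 + y$)
$v = - \frac{681}{8}$ ($v = 2 + \frac{\left(-135 - 257\right) - 305}{8} = 2 + \frac{-392 - 305}{8} = 2 + \frac{1}{8} \left(-697\right) = 2 - \frac{697}{8} = - \frac{681}{8} \approx -85.125$)
$W{\left(l \right)} = 1 + l$ ($W{\left(l \right)} = \left(-10 + l\right) - -11 = \left(-10 + l\right) + 11 = 1 + l$)
$- W{\left(v \right)} = - (1 - \frac{681}{8}) = \left(-1\right) \left(- \frac{673}{8}\right) = \frac{673}{8}$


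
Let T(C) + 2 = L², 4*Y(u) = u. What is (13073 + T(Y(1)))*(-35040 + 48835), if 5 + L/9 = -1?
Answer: 220540665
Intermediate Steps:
L = -54 (L = -45 + 9*(-1) = -45 - 9 = -54)
Y(u) = u/4
T(C) = 2914 (T(C) = -2 + (-54)² = -2 + 2916 = 2914)
(13073 + T(Y(1)))*(-35040 + 48835) = (13073 + 2914)*(-35040 + 48835) = 15987*13795 = 220540665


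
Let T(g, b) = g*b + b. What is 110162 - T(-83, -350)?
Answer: 81462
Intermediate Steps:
T(g, b) = b + b*g (T(g, b) = b*g + b = b + b*g)
110162 - T(-83, -350) = 110162 - (-350)*(1 - 83) = 110162 - (-350)*(-82) = 110162 - 1*28700 = 110162 - 28700 = 81462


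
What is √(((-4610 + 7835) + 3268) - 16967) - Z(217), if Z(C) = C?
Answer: -217 + I*√10474 ≈ -217.0 + 102.34*I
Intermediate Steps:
√(((-4610 + 7835) + 3268) - 16967) - Z(217) = √(((-4610 + 7835) + 3268) - 16967) - 1*217 = √((3225 + 3268) - 16967) - 217 = √(6493 - 16967) - 217 = √(-10474) - 217 = I*√10474 - 217 = -217 + I*√10474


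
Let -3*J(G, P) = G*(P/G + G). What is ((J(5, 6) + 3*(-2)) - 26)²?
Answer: 16129/9 ≈ 1792.1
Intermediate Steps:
J(G, P) = -G*(G + P/G)/3 (J(G, P) = -G*(P/G + G)/3 = -G*(G + P/G)/3)
((J(5, 6) + 3*(-2)) - 26)² = (((-⅓*6 - ⅓*5²) + 3*(-2)) - 26)² = (((-2 - ⅓*25) - 6) - 26)² = (((-2 - 25/3) - 6) - 26)² = ((-31/3 - 6) - 26)² = (-49/3 - 26)² = (-127/3)² = 16129/9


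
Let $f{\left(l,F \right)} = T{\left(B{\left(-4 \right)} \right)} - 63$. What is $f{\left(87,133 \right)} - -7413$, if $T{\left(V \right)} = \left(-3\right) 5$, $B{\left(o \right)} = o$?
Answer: $7335$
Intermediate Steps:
$T{\left(V \right)} = -15$
$f{\left(l,F \right)} = -78$ ($f{\left(l,F \right)} = -15 - 63 = -78$)
$f{\left(87,133 \right)} - -7413 = -78 - -7413 = -78 + 7413 = 7335$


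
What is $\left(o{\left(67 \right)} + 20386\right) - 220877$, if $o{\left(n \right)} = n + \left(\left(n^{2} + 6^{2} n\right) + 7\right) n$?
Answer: $262412$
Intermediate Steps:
$o{\left(n \right)} = n + n \left(7 + n^{2} + 36 n\right)$ ($o{\left(n \right)} = n + \left(\left(n^{2} + 36 n\right) + 7\right) n = n + \left(7 + n^{2} + 36 n\right) n = n + n \left(7 + n^{2} + 36 n\right)$)
$\left(o{\left(67 \right)} + 20386\right) - 220877 = \left(67 \left(8 + 67^{2} + 36 \cdot 67\right) + 20386\right) - 220877 = \left(67 \left(8 + 4489 + 2412\right) + 20386\right) - 220877 = \left(67 \cdot 6909 + 20386\right) - 220877 = \left(462903 + 20386\right) - 220877 = 483289 - 220877 = 262412$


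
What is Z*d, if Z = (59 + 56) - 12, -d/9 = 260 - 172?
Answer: -81576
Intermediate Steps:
d = -792 (d = -9*(260 - 172) = -9*88 = -792)
Z = 103 (Z = 115 - 12 = 103)
Z*d = 103*(-792) = -81576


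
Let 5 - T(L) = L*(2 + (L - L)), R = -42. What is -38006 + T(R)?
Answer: -37917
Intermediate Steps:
T(L) = 5 - 2*L (T(L) = 5 - L*(2 + (L - L)) = 5 - L*(2 + 0) = 5 - L*2 = 5 - 2*L)
-38006 + T(R) = -38006 + (5 - 2*(-42)) = -38006 + (5 + 84) = -38006 + 89 = -37917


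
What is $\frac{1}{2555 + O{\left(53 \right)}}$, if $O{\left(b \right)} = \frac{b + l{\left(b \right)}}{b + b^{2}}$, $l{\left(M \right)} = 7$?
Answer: $\frac{477}{1218745} \approx 0.00039139$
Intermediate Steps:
$O{\left(b \right)} = \frac{7 + b}{b + b^{2}}$ ($O{\left(b \right)} = \frac{b + 7}{b + b^{2}} = \frac{7 + b}{b + b^{2}}$)
$\frac{1}{2555 + O{\left(53 \right)}} = \frac{1}{2555 + \frac{7 + 53}{53 \left(1 + 53\right)}} = \frac{1}{2555 + \frac{1}{53} \cdot \frac{1}{54} \cdot 60} = \frac{1}{2555 + \frac{10}{477}} = \frac{1}{\frac{1218745}{477}} = \frac{477}{1218745}$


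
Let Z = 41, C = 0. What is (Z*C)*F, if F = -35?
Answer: 0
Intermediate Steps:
(Z*C)*F = (41*0)*(-35) = 0*(-35) = 0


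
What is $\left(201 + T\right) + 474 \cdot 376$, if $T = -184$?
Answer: $178241$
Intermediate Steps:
$\left(201 + T\right) + 474 \cdot 376 = \left(201 - 184\right) + 474 \cdot 376 = 17 + 178224 = 178241$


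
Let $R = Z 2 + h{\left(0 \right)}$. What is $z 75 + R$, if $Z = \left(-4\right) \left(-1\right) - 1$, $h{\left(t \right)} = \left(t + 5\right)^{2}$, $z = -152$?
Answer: $-11369$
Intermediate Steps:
$h{\left(t \right)} = \left(5 + t\right)^{2}$
$Z = 3$ ($Z = 4 - 1 = 3$)
$R = 31$ ($R = 3 \cdot 2 + \left(5 + 0\right)^{2} = 6 + 5^{2} = 6 + 25 = 31$)
$z 75 + R = \left(-152\right) 75 + 31 = -11400 + 31 = -11369$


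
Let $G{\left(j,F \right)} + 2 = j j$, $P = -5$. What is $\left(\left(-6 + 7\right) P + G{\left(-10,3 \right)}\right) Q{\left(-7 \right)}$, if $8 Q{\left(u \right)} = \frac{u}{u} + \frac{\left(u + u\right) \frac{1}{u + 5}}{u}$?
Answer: $0$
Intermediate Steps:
$G{\left(j,F \right)} = -2 + j^{2}$ ($G{\left(j,F \right)} = -2 + j j = -2 + j^{2}$)
$Q{\left(u \right)} = \frac{1}{8} + \frac{1}{4 \left(5 + u\right)}$ ($Q{\left(u \right)} = \frac{\frac{u}{u} + \frac{\left(u + u\right) \frac{1}{u + 5}}{u}}{8} = \frac{1 + \frac{2 u \frac{1}{5 + u}}{u}}{8} = \frac{1 + \frac{2}{5 + u}}{8} = \frac{1}{8} + \frac{1}{4 \left(5 + u\right)}$)
$\left(\left(-6 + 7\right) P + G{\left(-10,3 \right)}\right) Q{\left(-7 \right)} = \left(\left(-6 + 7\right) \left(-5\right) - \left(2 - \left(-10\right)^{2}\right)\right) \frac{7 - 7}{8 \left(5 - 7\right)} = \left(1 \left(-5\right) + \left(-2 + 100\right)\right) \frac{1}{8} \frac{1}{-2} \cdot 0 = \left(-5 + 98\right) \frac{1}{8} \left(- \frac{1}{2}\right) 0 = 93 \cdot 0 = 0$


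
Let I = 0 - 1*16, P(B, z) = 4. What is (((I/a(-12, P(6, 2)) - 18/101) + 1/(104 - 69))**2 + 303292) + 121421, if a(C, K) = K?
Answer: 5307524387986/12496225 ≈ 4.2473e+5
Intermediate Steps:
I = -16 (I = 0 - 16 = -16)
(((I/a(-12, P(6, 2)) - 18/101) + 1/(104 - 69))**2 + 303292) + 121421 = (((-16/4 - 18/101) + 1/(104 - 69))**2 + 303292) + 121421 = (((-16*1/4 - 18*1/101) + 1/35)**2 + 303292) + 121421 = (((-4 - 18/101) + 1/35)**2 + 303292) + 121421 = ((-422/101 + 1/35)**2 + 303292) + 121421 = ((-14669/3535)**2 + 303292) + 121421 = (215179561/12496225 + 303292) + 121421 = 3790220252261/12496225 + 121421 = 5307524387986/12496225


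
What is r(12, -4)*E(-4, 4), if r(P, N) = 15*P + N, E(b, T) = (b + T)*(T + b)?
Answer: 0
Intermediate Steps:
E(b, T) = (T + b)² (E(b, T) = (T + b)*(T + b) = (T + b)²)
r(P, N) = N + 15*P
r(12, -4)*E(-4, 4) = (-4 + 15*12)*(4 - 4)² = (-4 + 180)*0² = 176*0 = 0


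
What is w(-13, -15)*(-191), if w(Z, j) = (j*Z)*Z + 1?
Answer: 483994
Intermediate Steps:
w(Z, j) = 1 + j*Z**2 (w(Z, j) = (Z*j)*Z + 1 = j*Z**2 + 1 = 1 + j*Z**2)
w(-13, -15)*(-191) = (1 - 15*(-13)**2)*(-191) = (1 - 15*169)*(-191) = (1 - 2535)*(-191) = -2534*(-191) = 483994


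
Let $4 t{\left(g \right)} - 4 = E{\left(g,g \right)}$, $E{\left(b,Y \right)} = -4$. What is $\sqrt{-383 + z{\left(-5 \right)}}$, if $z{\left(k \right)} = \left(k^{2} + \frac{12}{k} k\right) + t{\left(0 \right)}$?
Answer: $i \sqrt{346} \approx 18.601 i$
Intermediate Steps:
$t{\left(g \right)} = 0$ ($t{\left(g \right)} = 1 + \frac{1}{4} \left(-4\right) = 1 - 1 = 0$)
$z{\left(k \right)} = 12 + k^{2}$ ($z{\left(k \right)} = \left(k^{2} + \frac{12}{k} k\right) + 0 = \left(k^{2} + 12\right) + 0 = \left(12 + k^{2}\right) + 0 = 12 + k^{2}$)
$\sqrt{-383 + z{\left(-5 \right)}} = \sqrt{-383 + \left(12 + \left(-5\right)^{2}\right)} = \sqrt{-383 + \left(12 + 25\right)} = \sqrt{-383 + 37} = \sqrt{-346} = i \sqrt{346}$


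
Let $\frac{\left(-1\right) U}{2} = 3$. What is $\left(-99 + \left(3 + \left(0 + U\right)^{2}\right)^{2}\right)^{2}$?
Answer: $2022084$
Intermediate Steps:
$U = -6$ ($U = \left(-2\right) 3 = -6$)
$\left(-99 + \left(3 + \left(0 + U\right)^{2}\right)^{2}\right)^{2} = \left(-99 + \left(3 + \left(0 - 6\right)^{2}\right)^{2}\right)^{2} = \left(-99 + \left(3 + \left(-6\right)^{2}\right)^{2}\right)^{2} = \left(-99 + \left(3 + 36\right)^{2}\right)^{2} = \left(-99 + 39^{2}\right)^{2} = \left(-99 + 1521\right)^{2} = 1422^{2} = 2022084$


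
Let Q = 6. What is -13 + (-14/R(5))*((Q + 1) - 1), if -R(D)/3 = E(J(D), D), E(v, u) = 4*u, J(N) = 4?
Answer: -58/5 ≈ -11.600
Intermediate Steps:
R(D) = -12*D
-13 + (-14/R(5))*((Q + 1) - 1) = -13 + (-14/((-12*5)))*((6 + 1) - 1) = -13 + (-14/(-60))*(7 - 1) = -13 - 14*(-1/60)*6 = -13 + (7/30)*6 = -13 + 7/5 = -58/5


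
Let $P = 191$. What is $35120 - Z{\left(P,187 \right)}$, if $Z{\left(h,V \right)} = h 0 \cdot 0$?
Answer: $35120$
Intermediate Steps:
$Z{\left(h,V \right)} = 0$ ($Z{\left(h,V \right)} = 0 \cdot 0 = 0$)
$35120 - Z{\left(P,187 \right)} = 35120 - 0 = 35120 + 0 = 35120$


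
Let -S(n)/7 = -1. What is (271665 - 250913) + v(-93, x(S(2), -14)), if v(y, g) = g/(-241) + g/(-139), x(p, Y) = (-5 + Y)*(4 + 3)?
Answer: 695221788/33499 ≈ 20754.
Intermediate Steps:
S(n) = 7 (S(n) = -7*(-1) = 7)
x(p, Y) = -35 + 7*Y (x(p, Y) = (-5 + Y)*7 = -35 + 7*Y)
v(y, g) = -380*g/33499 (v(y, g) = g*(-1/241) + g*(-1/139) = -g/241 - g/139 = -380*g/33499)
(271665 - 250913) + v(-93, x(S(2), -14)) = (271665 - 250913) - 380*(-35 + 7*(-14))/33499 = 20752 - 380*(-35 - 98)/33499 = 20752 - 380/33499*(-133) = 20752 + 50540/33499 = 695221788/33499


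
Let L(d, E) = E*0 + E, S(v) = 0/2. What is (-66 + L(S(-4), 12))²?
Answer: 2916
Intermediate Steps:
S(v) = 0 (S(v) = 0*(½) = 0)
L(d, E) = E (L(d, E) = 0 + E = E)
(-66 + L(S(-4), 12))² = (-66 + 12)² = (-54)² = 2916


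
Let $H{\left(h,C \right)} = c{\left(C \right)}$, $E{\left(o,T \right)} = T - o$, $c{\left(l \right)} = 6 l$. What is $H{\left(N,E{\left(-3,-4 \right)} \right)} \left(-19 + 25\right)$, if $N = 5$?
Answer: $-36$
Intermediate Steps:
$H{\left(h,C \right)} = 6 C$
$H{\left(N,E{\left(-3,-4 \right)} \right)} \left(-19 + 25\right) = 6 \left(-4 - -3\right) \left(-19 + 25\right) = 6 \left(-4 + 3\right) 6 = 6 \left(-1\right) 6 = \left(-6\right) 6 = -36$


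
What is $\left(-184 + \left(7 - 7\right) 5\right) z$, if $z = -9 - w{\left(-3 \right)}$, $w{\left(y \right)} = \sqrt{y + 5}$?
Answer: $1656 + 184 \sqrt{2} \approx 1916.2$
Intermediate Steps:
$w{\left(y \right)} = \sqrt{5 + y}$
$z = -9 - \sqrt{2}$ ($z = -9 - \sqrt{5 - 3} = -9 - \sqrt{2} \approx -10.414$)
$\left(-184 + \left(7 - 7\right) 5\right) z = \left(-184 + \left(7 - 7\right) 5\right) \left(-9 - \sqrt{2}\right) = \left(-184 + 0 \cdot 5\right) \left(-9 - \sqrt{2}\right) = \left(-184 + 0\right) \left(-9 - \sqrt{2}\right) = - 184 \left(-9 - \sqrt{2}\right) = 1656 + 184 \sqrt{2}$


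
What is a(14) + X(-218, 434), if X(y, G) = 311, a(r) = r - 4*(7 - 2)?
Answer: 305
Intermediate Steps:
a(r) = -20 + r (a(r) = r - 4*5 = r - 20 = -20 + r)
a(14) + X(-218, 434) = (-20 + 14) + 311 = -6 + 311 = 305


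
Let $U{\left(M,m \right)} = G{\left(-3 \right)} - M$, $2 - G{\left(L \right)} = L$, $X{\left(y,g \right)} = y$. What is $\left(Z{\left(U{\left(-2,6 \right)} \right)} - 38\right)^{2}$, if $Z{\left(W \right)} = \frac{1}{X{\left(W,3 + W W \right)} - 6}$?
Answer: $1369$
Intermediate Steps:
$G{\left(L \right)} = 2 - L$
$U{\left(M,m \right)} = 5 - M$ ($U{\left(M,m \right)} = \left(2 - -3\right) - M = \left(2 + 3\right) - M = 5 - M$)
$Z{\left(W \right)} = \frac{1}{-6 + W}$ ($Z{\left(W \right)} = \frac{1}{W - 6} = \frac{1}{-6 + W}$)
$\left(Z{\left(U{\left(-2,6 \right)} \right)} - 38\right)^{2} = \left(\frac{1}{-6 + \left(5 - -2\right)} - 38\right)^{2} = \left(\frac{1}{-6 + \left(5 + 2\right)} - 38\right)^{2} = \left(\frac{1}{-6 + 7} - 38\right)^{2} = \left(1^{-1} - 38\right)^{2} = \left(1 - 38\right)^{2} = \left(-37\right)^{2} = 1369$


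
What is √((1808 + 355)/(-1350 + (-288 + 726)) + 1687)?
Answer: 3*√1081157/76 ≈ 41.044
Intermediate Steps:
√((1808 + 355)/(-1350 + (-288 + 726)) + 1687) = √(2163/(-1350 + 438) + 1687) = √(2163/(-912) + 1687) = √(2163*(-1/912) + 1687) = √(-721/304 + 1687) = √(512127/304) = 3*√1081157/76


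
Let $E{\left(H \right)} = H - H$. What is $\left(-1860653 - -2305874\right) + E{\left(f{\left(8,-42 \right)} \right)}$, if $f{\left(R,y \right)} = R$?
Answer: $445221$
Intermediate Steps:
$E{\left(H \right)} = 0$
$\left(-1860653 - -2305874\right) + E{\left(f{\left(8,-42 \right)} \right)} = \left(-1860653 - -2305874\right) + 0 = \left(-1860653 + 2305874\right) + 0 = 445221 + 0 = 445221$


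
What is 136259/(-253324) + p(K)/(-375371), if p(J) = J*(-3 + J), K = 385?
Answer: -88404037769/95090483204 ≈ -0.92968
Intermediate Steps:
136259/(-253324) + p(K)/(-375371) = 136259/(-253324) + (385*(-3 + 385))/(-375371) = 136259*(-1/253324) + (385*382)*(-1/375371) = -136259/253324 + 147070*(-1/375371) = -136259/253324 - 147070/375371 = -88404037769/95090483204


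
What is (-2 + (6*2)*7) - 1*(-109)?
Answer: 191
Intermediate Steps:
(-2 + (6*2)*7) - 1*(-109) = (-2 + 12*7) + 109 = (-2 + 84) + 109 = 82 + 109 = 191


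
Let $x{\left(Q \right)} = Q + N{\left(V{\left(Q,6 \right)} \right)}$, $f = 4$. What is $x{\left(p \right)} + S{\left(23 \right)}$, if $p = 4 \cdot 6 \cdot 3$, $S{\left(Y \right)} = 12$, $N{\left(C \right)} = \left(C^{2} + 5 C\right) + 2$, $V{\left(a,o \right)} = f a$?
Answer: $84470$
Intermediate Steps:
$V{\left(a,o \right)} = 4 a$
$N{\left(C \right)} = 2 + C^{2} + 5 C$
$p = 72$ ($p = 24 \cdot 3 = 72$)
$x{\left(Q \right)} = 2 + 16 Q^{2} + 21 Q$ ($x{\left(Q \right)} = Q + \left(2 + \left(4 Q\right)^{2} + 5 \cdot 4 Q\right) = Q + \left(2 + 16 Q^{2} + 20 Q\right) = 2 + 16 Q^{2} + 21 Q$)
$x{\left(p \right)} + S{\left(23 \right)} = \left(2 + 16 \cdot 72^{2} + 21 \cdot 72\right) + 12 = \left(2 + 16 \cdot 5184 + 1512\right) + 12 = \left(2 + 82944 + 1512\right) + 12 = 84458 + 12 = 84470$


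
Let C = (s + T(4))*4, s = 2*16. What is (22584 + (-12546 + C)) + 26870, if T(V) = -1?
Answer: 37032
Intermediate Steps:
s = 32
C = 124 (C = (32 - 1)*4 = 31*4 = 124)
(22584 + (-12546 + C)) + 26870 = (22584 + (-12546 + 124)) + 26870 = (22584 - 12422) + 26870 = 10162 + 26870 = 37032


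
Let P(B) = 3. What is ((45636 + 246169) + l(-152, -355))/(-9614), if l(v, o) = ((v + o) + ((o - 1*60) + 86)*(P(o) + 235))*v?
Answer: -12270773/9614 ≈ -1276.3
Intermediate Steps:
l(v, o) = v*(6188 + v + 239*o) (l(v, o) = ((v + o) + ((o - 1*60) + 86)*(3 + 235))*v = ((o + v) + ((o - 60) + 86)*238)*v = ((o + v) + ((-60 + o) + 86)*238)*v = ((o + v) + (26 + o)*238)*v = ((o + v) + (6188 + 238*o))*v = (6188 + v + 239*o)*v = v*(6188 + v + 239*o))
((45636 + 246169) + l(-152, -355))/(-9614) = ((45636 + 246169) - 152*(6188 - 152 + 239*(-355)))/(-9614) = (291805 - 152*(6188 - 152 - 84845))*(-1/9614) = (291805 - 152*(-78809))*(-1/9614) = (291805 + 11978968)*(-1/9614) = 12270773*(-1/9614) = -12270773/9614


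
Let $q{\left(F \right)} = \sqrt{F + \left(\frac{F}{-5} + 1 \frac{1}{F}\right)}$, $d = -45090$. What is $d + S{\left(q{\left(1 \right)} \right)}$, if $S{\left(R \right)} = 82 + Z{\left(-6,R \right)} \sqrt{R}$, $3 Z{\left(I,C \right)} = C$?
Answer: $-45008 + \frac{\sqrt{3} \sqrt[4]{5}}{5} \approx -45008.0$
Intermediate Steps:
$Z{\left(I,C \right)} = \frac{C}{3}$
$q{\left(F \right)} = \sqrt{\frac{1}{F} + \frac{4 F}{5}}$ ($q{\left(F \right)} = \sqrt{F + \left(F \left(- \frac{1}{5}\right) + \frac{1}{F}\right)} = \sqrt{F - \left(- \frac{1}{F} + \frac{F}{5}\right)} = \sqrt{\frac{1}{F} + \frac{4 F}{5}}$)
$S{\left(R \right)} = 82 + \frac{R^{\frac{3}{2}}}{3}$ ($S{\left(R \right)} = 82 + \frac{R}{3} \sqrt{R} = 82 + \frac{R^{\frac{3}{2}}}{3}$)
$d + S{\left(q{\left(1 \right)} \right)} = -45090 + \left(82 + \frac{\left(\frac{\sqrt{20 \cdot 1 + \frac{25}{1}}}{5}\right)^{\frac{3}{2}}}{3}\right) = -45090 + \left(82 + \frac{\left(\frac{\sqrt{20 + 25 \cdot 1}}{5}\right)^{\frac{3}{2}}}{3}\right) = -45090 + \left(82 + \frac{\left(\frac{\sqrt{20 + 25}}{5}\right)^{\frac{3}{2}}}{3}\right) = -45090 + \left(82 + \frac{\left(\frac{\sqrt{45}}{5}\right)^{\frac{3}{2}}}{3}\right) = -45090 + \left(82 + \frac{\left(\frac{3 \sqrt{5}}{5}\right)^{\frac{3}{2}}}{3}\right) = -45090 + \left(82 + \frac{\frac{3}{25} \sqrt[4]{5} \cdot 5 \sqrt{3}}{3}\right) = -45090 + \left(82 + \frac{\sqrt{3} \sqrt[4]{5}}{5}\right) = -45008 + \frac{\sqrt{3} \sqrt[4]{5}}{5}$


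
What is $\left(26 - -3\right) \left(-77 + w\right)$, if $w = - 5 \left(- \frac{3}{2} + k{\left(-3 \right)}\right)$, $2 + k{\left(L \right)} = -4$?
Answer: $- \frac{2291}{2} \approx -1145.5$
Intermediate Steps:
$k{\left(L \right)} = -6$ ($k{\left(L \right)} = -2 - 4 = -6$)
$w = \frac{75}{2}$ ($w = - 5 \left(- \frac{3}{2} - 6\right) = \left(-5\right) \left(- \frac{15}{2}\right) = \frac{75}{2} \approx 37.5$)
$\left(26 - -3\right) \left(-77 + w\right) = \left(26 - -3\right) \left(-77 + \frac{75}{2}\right) = \left(26 + 3\right) \left(- \frac{79}{2}\right) = 29 \left(- \frac{79}{2}\right) = - \frac{2291}{2}$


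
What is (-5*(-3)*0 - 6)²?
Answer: 36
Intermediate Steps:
(-5*(-3)*0 - 6)² = (15*0 - 6)² = (0 - 6)² = (-6)² = 36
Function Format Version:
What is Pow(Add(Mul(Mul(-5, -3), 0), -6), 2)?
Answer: 36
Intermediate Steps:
Pow(Add(Mul(Mul(-5, -3), 0), -6), 2) = Pow(Add(Mul(15, 0), -6), 2) = Pow(Add(0, -6), 2) = Pow(-6, 2) = 36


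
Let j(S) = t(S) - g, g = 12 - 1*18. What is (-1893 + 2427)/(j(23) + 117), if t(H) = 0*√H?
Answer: 178/41 ≈ 4.3415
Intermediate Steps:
g = -6 (g = 12 - 18 = -6)
t(H) = 0
j(S) = 6 (j(S) = 0 - 1*(-6) = 0 + 6 = 6)
(-1893 + 2427)/(j(23) + 117) = (-1893 + 2427)/(6 + 117) = 534/123 = 534*(1/123) = 178/41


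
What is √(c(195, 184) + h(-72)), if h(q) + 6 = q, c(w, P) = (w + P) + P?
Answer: √485 ≈ 22.023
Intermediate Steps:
c(w, P) = w + 2*P (c(w, P) = (P + w) + P = w + 2*P)
h(q) = -6 + q
√(c(195, 184) + h(-72)) = √((195 + 2*184) + (-6 - 72)) = √((195 + 368) - 78) = √(563 - 78) = √485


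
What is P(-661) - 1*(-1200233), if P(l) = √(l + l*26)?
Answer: 1200233 + 3*I*√1983 ≈ 1.2002e+6 + 133.59*I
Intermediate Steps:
P(l) = 3*√3*√l (P(l) = √(l + 26*l) = √(27*l) = 3*√3*√l)
P(-661) - 1*(-1200233) = 3*√3*√(-661) - 1*(-1200233) = 3*√3*(I*√661) + 1200233 = 3*I*√1983 + 1200233 = 1200233 + 3*I*√1983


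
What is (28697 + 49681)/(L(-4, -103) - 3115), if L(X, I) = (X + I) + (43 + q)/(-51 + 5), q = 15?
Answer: -1802694/74135 ≈ -24.316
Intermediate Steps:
L(X, I) = -29/23 + I + X (L(X, I) = (X + I) + (43 + 15)/(-51 + 5) = (I + X) + 58/(-46) = (I + X) + 58*(-1/46) = (I + X) - 29/23 = -29/23 + I + X)
(28697 + 49681)/(L(-4, -103) - 3115) = (28697 + 49681)/((-29/23 - 103 - 4) - 3115) = 78378/(-2490/23 - 3115) = 78378/(-74135/23) = 78378*(-23/74135) = -1802694/74135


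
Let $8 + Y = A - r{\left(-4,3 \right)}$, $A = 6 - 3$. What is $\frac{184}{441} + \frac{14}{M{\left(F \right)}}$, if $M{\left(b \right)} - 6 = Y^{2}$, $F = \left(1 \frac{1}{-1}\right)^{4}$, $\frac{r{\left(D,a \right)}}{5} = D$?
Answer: $\frac{2318}{4851} \approx 0.47784$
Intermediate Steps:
$r{\left(D,a \right)} = 5 D$
$A = 3$ ($A = 6 - 3 = 3$)
$Y = 15$ ($Y = -8 - \left(-3 + 5 \left(-4\right)\right) = -8 + \left(3 - -20\right) = -8 + \left(3 + 20\right) = -8 + 23 = 15$)
$F = 1$ ($F = \left(1 \left(-1\right)\right)^{4} = \left(-1\right)^{4} = 1$)
$M{\left(b \right)} = 231$ ($M{\left(b \right)} = 6 + 15^{2} = 6 + 225 = 231$)
$\frac{184}{441} + \frac{14}{M{\left(F \right)}} = \frac{184}{441} + \frac{14}{231} = 184 \cdot \frac{1}{441} + 14 \cdot \frac{1}{231} = \frac{184}{441} + \frac{2}{33} = \frac{2318}{4851}$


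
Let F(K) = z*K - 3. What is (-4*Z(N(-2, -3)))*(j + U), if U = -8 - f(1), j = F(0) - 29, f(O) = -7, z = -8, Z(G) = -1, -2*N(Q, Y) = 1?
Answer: -132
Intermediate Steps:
N(Q, Y) = -½ (N(Q, Y) = -½*1 = -½)
F(K) = -3 - 8*K (F(K) = -8*K - 3 = -3 - 8*K)
j = -32 (j = (-3 - 8*0) - 29 = (-3 + 0) - 29 = -3 - 29 = -32)
U = -1 (U = -8 - 1*(-7) = -8 + 7 = -1)
(-4*Z(N(-2, -3)))*(j + U) = (-4*(-1))*(-32 - 1) = 4*(-33) = -132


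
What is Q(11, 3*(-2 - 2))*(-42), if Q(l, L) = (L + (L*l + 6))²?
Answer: -799848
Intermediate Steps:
Q(l, L) = (6 + L + L*l)² (Q(l, L) = (L + (6 + L*l))² = (6 + L + L*l)²)
Q(11, 3*(-2 - 2))*(-42) = (6 + 3*(-2 - 2) + (3*(-2 - 2))*11)²*(-42) = (6 + 3*(-4) + (3*(-4))*11)²*(-42) = (6 - 12 - 12*11)²*(-42) = (6 - 12 - 132)²*(-42) = (-138)²*(-42) = 19044*(-42) = -799848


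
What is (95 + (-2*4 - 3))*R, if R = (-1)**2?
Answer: 84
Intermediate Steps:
R = 1
(95 + (-2*4 - 3))*R = (95 + (-2*4 - 3))*1 = (95 + (-8 - 3))*1 = (95 - 11)*1 = 84*1 = 84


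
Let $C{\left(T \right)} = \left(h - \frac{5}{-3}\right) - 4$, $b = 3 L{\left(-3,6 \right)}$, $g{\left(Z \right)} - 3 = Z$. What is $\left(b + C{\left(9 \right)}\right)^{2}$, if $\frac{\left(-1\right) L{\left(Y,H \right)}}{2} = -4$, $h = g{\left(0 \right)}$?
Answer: $\frac{5476}{9} \approx 608.44$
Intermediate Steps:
$g{\left(Z \right)} = 3 + Z$
$h = 3$ ($h = 3 + 0 = 3$)
$L{\left(Y,H \right)} = 8$ ($L{\left(Y,H \right)} = \left(-2\right) \left(-4\right) = 8$)
$b = 24$ ($b = 3 \cdot 8 = 24$)
$C{\left(T \right)} = \frac{2}{3}$ ($C{\left(T \right)} = \left(3 - \frac{5}{-3}\right) - 4 = \left(3 - - \frac{5}{3}\right) - 4 = \left(3 + \frac{5}{3}\right) - 4 = \frac{14}{3} - 4 = \frac{2}{3}$)
$\left(b + C{\left(9 \right)}\right)^{2} = \left(24 + \frac{2}{3}\right)^{2} = \left(\frac{74}{3}\right)^{2} = \frac{5476}{9}$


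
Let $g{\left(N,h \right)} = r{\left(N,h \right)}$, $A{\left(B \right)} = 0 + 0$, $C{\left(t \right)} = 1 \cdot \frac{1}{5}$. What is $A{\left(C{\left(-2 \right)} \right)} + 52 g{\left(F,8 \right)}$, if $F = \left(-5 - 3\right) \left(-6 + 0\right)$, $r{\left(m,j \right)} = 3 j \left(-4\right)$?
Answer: $-4992$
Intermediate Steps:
$C{\left(t \right)} = \frac{1}{5}$ ($C{\left(t \right)} = 1 \cdot \frac{1}{5} = \frac{1}{5}$)
$A{\left(B \right)} = 0$
$r{\left(m,j \right)} = - 12 j$
$F = 48$ ($F = \left(-8\right) \left(-6\right) = 48$)
$g{\left(N,h \right)} = - 12 h$
$A{\left(C{\left(-2 \right)} \right)} + 52 g{\left(F,8 \right)} = 0 + 52 \left(\left(-12\right) 8\right) = 0 + 52 \left(-96\right) = 0 - 4992 = -4992$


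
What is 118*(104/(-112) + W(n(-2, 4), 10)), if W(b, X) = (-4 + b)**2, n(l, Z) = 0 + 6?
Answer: 2537/7 ≈ 362.43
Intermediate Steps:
n(l, Z) = 6
118*(104/(-112) + W(n(-2, 4), 10)) = 118*(104/(-112) + (-4 + 6)**2) = 118*(104*(-1/112) + 2**2) = 118*(-13/14 + 4) = 118*(43/14) = 2537/7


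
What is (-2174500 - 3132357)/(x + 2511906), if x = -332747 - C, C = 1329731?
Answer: -5306857/849428 ≈ -6.2476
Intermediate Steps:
x = -1662478 (x = -332747 - 1*1329731 = -332747 - 1329731 = -1662478)
(-2174500 - 3132357)/(x + 2511906) = (-2174500 - 3132357)/(-1662478 + 2511906) = -5306857/849428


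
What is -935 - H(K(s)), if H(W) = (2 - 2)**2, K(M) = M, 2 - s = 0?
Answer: -935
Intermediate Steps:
s = 2 (s = 2 - 1*0 = 2 + 0 = 2)
H(W) = 0 (H(W) = 0**2 = 0)
-935 - H(K(s)) = -935 - 1*0 = -935 + 0 = -935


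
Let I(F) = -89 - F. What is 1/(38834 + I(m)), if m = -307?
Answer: 1/39052 ≈ 2.5607e-5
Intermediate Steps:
1/(38834 + I(m)) = 1/(38834 + (-89 - 1*(-307))) = 1/(38834 + (-89 + 307)) = 1/(38834 + 218) = 1/39052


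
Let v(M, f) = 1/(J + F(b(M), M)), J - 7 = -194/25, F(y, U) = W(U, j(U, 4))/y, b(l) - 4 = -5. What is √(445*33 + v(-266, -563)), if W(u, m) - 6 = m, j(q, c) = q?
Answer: √616819518310/6481 ≈ 121.18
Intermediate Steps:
b(l) = -1 (b(l) = 4 - 5 = -1)
W(u, m) = 6 + m
F(y, U) = (6 + U)/y
J = -19/25 (J = 7 - 194/25 = -19/25 ≈ -0.76000)
v(M, f) = 1/(-169/25 - M) (v(M, f) = 1/(-19/25 + (6 + M)/(-1)) = 1/(-19/25 - (6 + M)) = 1/(-19/25 + (-6 - M)) = 1/(-169/25 - M))
√(445*33 + v(-266, -563)) = √(445*33 + 25/(-169 - 25*(-266))) = √(14685 + 25/(-169 + 6650)) = √(14685 + 25/6481) = √(95173510/6481) = √616819518310/6481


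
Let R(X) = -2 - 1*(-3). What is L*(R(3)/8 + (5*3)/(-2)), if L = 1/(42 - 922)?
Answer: 59/7040 ≈ 0.0083807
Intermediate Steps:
R(X) = 1 (R(X) = -2 + 3 = 1)
L = -1/880 (L = 1/(-880) = -1/880 ≈ -0.0011364)
L*(R(3)/8 + (5*3)/(-2)) = -(1/8 + (5*3)/(-2))/880 = -(1*(⅛) + 15*(-½))/880 = -(⅛ - 15/2)/880 = -1/880*(-59/8) = 59/7040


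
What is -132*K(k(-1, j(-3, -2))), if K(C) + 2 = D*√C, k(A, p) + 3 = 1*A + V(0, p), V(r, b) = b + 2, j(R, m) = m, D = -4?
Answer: 264 + 1056*I ≈ 264.0 + 1056.0*I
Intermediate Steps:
V(r, b) = 2 + b
k(A, p) = -1 + A + p (k(A, p) = -3 + (1*A + (2 + p)) = -3 + (A + (2 + p)) = -3 + (2 + A + p) = -1 + A + p)
K(C) = -2 - 4*√C
-132*K(k(-1, j(-3, -2))) = -132*(-2 - 4*√(-1 - 1 - 2)) = -132*(-2 - 8*I) = 264 + 1056*I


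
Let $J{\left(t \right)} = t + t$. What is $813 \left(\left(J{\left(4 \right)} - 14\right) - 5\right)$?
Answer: $-8943$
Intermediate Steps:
$J{\left(t \right)} = 2 t$
$813 \left(\left(J{\left(4 \right)} - 14\right) - 5\right) = 813 \left(\left(2 \cdot 4 - 14\right) - 5\right) = 813 \left(\left(8 - 14\right) - 5\right) = 813 \left(-6 - 5\right) = 813 \left(-11\right) = -8943$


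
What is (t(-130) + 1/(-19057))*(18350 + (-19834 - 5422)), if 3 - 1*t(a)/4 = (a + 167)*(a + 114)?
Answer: -313226181054/19057 ≈ -1.6436e+7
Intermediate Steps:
t(a) = 12 - 4*(114 + a)*(167 + a) (t(a) = 12 - 4*(a + 167)*(a + 114) = 12 - 4*(167 + a)*(114 + a) = 12 - 4*(114 + a)*(167 + a))
(t(-130) + 1/(-19057))*(18350 + (-19834 - 5422)) = ((-76140 - 1124*(-130) - 4*(-130)²) + 1/(-19057))*(18350 + (-19834 - 5422)) = ((-76140 + 146120 - 4*16900) - 1/19057)*(18350 - 25256) = ((-76140 + 146120 - 67600) - 1/19057)*(-6906) = (2380 - 1/19057)*(-6906) = (45355659/19057)*(-6906) = -313226181054/19057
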